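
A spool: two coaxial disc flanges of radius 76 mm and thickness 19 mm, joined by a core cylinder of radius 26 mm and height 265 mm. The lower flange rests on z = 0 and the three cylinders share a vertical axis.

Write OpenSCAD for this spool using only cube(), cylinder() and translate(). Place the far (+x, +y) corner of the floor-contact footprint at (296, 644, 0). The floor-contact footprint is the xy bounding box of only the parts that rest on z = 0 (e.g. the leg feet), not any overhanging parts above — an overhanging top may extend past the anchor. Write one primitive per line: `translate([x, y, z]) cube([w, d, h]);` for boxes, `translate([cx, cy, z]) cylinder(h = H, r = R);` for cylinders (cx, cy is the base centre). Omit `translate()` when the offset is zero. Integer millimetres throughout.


translate([220, 568, 0]) cylinder(h = 19, r = 76);
translate([220, 568, 19]) cylinder(h = 265, r = 26);
translate([220, 568, 284]) cylinder(h = 19, r = 76);


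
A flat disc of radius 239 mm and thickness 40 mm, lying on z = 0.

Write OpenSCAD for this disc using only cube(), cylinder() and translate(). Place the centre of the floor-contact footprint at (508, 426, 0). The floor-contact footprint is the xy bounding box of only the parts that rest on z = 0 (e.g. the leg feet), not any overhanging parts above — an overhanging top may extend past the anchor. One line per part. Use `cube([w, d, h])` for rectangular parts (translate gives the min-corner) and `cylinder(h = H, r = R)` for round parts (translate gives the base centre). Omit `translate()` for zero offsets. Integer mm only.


translate([508, 426, 0]) cylinder(h = 40, r = 239);


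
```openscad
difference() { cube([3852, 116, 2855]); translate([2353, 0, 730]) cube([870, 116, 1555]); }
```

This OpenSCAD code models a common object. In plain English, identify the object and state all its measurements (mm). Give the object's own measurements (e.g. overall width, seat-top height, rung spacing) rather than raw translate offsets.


A wall 3852 mm long (x), 116 mm thick (y), 2855 mm tall, with a rectangular window opening cut through it. The opening is 870 mm wide and 1555 mm tall; its sill is at z = 730 mm and its near (−x) edge is 2353 mm from the wall's −x end. The opening passes through the full wall thickness.


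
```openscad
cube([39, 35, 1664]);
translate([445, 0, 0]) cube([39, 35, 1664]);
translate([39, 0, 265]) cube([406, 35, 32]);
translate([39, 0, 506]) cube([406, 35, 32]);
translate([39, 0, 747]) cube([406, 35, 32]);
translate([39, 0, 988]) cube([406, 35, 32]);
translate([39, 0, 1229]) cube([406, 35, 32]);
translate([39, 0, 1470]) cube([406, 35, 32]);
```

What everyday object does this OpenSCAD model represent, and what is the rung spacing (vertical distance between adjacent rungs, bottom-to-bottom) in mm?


A ladder. The rung spacing is 241 mm.

Two tall 39×35 posts with 6 short bars between them — a ladder. Adjacent rungs sit at z = 265 and z = 506, so the spacing is 506 − 265 = 241 mm.


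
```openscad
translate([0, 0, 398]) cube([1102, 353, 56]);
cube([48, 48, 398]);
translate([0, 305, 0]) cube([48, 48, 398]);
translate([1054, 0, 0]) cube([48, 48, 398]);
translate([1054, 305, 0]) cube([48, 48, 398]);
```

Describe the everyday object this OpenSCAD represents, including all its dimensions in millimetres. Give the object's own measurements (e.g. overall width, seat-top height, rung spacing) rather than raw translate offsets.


A bench: a 1102×353 mm seat slab, 56 mm thick, top at z = 454 mm, on four 48×48 mm square legs flush with the seat corners and standing on z = 0.


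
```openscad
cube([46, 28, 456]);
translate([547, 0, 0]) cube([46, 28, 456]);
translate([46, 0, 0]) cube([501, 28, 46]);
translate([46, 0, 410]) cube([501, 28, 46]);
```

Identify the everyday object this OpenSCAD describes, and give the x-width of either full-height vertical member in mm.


A picture frame. The border width is 46 mm.

Four thin pieces enclosing a rectangular opening — a picture frame. The two full-height stiles are 456 mm tall; the top rail sits at z = 410 and is 46 mm tall, so the border above the opening is 456 − 410 = 46 mm, matching the stile x-width.


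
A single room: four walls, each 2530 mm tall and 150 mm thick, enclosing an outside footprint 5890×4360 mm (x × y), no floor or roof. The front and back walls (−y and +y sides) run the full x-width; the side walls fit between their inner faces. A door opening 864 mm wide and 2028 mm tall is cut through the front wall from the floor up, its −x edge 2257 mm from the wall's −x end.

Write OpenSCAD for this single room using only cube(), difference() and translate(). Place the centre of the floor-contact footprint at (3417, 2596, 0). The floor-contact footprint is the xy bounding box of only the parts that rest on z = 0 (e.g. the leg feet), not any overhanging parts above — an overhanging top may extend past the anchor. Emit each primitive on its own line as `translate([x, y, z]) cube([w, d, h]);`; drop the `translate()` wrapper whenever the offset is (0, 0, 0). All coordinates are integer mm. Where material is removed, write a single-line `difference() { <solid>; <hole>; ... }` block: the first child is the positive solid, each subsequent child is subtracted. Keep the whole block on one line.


difference() { translate([472, 416, 0]) cube([5890, 150, 2530]); translate([2729, 416, 0]) cube([864, 150, 2028]); }
translate([472, 4626, 0]) cube([5890, 150, 2530]);
translate([472, 566, 0]) cube([150, 4060, 2530]);
translate([6212, 566, 0]) cube([150, 4060, 2530]);


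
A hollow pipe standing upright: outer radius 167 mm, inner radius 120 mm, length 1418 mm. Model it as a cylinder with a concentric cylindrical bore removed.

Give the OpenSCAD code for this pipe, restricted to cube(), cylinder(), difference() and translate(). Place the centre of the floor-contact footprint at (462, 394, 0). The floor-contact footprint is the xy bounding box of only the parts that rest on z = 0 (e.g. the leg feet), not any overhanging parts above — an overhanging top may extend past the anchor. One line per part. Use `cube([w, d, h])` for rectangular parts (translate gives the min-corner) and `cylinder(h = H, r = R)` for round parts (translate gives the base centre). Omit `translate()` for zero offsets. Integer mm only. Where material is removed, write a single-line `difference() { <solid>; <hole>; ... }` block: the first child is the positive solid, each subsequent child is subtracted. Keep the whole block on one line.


difference() { translate([462, 394, 0]) cylinder(h = 1418, r = 167); translate([462, 394, 0]) cylinder(h = 1418, r = 120); }


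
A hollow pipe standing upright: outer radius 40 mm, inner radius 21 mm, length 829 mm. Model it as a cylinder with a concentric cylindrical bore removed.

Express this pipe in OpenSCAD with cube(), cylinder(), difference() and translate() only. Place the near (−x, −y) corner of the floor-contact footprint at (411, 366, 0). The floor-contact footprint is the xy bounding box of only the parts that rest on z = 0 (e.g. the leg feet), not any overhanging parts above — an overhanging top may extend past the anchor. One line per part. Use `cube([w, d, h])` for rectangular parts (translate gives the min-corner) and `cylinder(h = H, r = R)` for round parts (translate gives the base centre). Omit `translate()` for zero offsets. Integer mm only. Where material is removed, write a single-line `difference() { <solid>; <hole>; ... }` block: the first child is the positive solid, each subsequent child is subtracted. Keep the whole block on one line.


difference() { translate([451, 406, 0]) cylinder(h = 829, r = 40); translate([451, 406, 0]) cylinder(h = 829, r = 21); }


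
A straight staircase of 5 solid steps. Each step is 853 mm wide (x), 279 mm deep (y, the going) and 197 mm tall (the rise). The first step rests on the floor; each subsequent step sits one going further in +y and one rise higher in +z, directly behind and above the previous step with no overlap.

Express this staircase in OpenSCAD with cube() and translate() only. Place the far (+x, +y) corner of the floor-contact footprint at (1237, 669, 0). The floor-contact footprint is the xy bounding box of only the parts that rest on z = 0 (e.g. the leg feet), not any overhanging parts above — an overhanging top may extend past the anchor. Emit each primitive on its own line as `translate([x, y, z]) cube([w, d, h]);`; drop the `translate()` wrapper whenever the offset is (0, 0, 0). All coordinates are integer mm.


translate([384, 390, 0]) cube([853, 279, 197]);
translate([384, 669, 197]) cube([853, 279, 197]);
translate([384, 948, 394]) cube([853, 279, 197]);
translate([384, 1227, 591]) cube([853, 279, 197]);
translate([384, 1506, 788]) cube([853, 279, 197]);


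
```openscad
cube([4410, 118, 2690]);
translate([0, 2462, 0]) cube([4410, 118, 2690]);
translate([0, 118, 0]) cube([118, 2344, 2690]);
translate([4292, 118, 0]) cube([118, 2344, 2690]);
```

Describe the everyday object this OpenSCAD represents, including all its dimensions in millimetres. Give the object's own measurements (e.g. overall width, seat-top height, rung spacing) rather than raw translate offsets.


The wall frame of a small rectangular building: four walls, each 2690 mm tall and 118 mm thick, enclosing a footprint 4410 mm (x) by 2580 mm (y) outside-to-outside, with no floor or roof. The front and back walls (the −y and +y sides) span the full width; the two side walls fit between them.


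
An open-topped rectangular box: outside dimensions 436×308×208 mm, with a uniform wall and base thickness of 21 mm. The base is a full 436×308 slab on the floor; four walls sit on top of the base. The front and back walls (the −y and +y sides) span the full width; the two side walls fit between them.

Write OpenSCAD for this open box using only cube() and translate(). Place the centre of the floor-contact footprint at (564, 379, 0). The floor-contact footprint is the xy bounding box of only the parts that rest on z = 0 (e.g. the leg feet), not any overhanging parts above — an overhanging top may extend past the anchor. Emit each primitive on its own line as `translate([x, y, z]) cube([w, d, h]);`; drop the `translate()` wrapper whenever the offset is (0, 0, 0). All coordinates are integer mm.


translate([346, 225, 0]) cube([436, 308, 21]);
translate([346, 225, 21]) cube([436, 21, 187]);
translate([346, 512, 21]) cube([436, 21, 187]);
translate([346, 246, 21]) cube([21, 266, 187]);
translate([761, 246, 21]) cube([21, 266, 187]);


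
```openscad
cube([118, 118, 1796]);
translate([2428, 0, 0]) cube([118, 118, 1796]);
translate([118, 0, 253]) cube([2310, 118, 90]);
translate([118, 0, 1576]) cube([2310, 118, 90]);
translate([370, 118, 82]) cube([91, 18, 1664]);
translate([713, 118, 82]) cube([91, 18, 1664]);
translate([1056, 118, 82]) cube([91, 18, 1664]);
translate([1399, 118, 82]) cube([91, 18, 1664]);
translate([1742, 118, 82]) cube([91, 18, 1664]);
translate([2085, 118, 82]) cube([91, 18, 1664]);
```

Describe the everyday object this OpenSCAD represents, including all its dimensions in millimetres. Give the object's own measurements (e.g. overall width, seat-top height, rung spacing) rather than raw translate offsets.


A fence section. Two 118×118 mm posts, 1796 mm tall, stand on the floor with a clear span of 2310 mm between their inner faces. Two horizontal rails of 118×90 mm section span the gap between the posts with their undersides at z = 253 mm and z = 1576 mm, flush with the posts' −y face. 6 pickets, each 91 mm wide, 18 mm thick and 1664 mm tall, are fixed to the +y face of the rails with their bottoms at z = 82 mm, spaced across the span with a 252 mm gap after the −x post and between neighbouring pickets and before the +x post.


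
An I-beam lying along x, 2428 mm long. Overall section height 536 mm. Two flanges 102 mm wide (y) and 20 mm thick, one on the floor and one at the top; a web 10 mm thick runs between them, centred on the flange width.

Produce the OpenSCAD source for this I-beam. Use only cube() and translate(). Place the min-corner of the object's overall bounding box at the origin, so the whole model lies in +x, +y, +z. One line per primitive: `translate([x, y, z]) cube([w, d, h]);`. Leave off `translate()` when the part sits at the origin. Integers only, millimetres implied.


cube([2428, 102, 20]);
translate([0, 46, 20]) cube([2428, 10, 496]);
translate([0, 0, 516]) cube([2428, 102, 20]);


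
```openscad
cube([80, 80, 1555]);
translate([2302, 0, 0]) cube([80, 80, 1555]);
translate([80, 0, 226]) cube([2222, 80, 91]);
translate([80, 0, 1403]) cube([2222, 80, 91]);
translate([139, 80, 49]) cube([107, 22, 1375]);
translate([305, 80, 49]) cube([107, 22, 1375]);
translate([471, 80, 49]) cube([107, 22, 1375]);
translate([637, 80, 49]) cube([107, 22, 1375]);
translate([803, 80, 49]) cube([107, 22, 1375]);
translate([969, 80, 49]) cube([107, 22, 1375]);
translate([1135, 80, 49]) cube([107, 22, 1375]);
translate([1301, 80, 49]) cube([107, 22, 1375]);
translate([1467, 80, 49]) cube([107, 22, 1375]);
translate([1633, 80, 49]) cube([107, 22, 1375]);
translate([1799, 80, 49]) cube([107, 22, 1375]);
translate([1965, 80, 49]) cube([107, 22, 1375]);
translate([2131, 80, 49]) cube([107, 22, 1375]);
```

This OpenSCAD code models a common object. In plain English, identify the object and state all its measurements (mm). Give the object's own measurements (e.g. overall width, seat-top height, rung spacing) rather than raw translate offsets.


A fence section. Two 80×80 mm posts, 1555 mm tall, stand on the floor with a clear span of 2222 mm between their inner faces. Two horizontal rails of 80×91 mm section span the gap between the posts with their undersides at z = 226 mm and z = 1403 mm, flush with the posts' −y face. 13 pickets, each 107 mm wide, 22 mm thick and 1375 mm tall, are fixed to the +y face of the rails with their bottoms at z = 49 mm, spaced across the span with a 59 mm gap after the −x post and between neighbouring pickets, with 64 mm left before the +x post.


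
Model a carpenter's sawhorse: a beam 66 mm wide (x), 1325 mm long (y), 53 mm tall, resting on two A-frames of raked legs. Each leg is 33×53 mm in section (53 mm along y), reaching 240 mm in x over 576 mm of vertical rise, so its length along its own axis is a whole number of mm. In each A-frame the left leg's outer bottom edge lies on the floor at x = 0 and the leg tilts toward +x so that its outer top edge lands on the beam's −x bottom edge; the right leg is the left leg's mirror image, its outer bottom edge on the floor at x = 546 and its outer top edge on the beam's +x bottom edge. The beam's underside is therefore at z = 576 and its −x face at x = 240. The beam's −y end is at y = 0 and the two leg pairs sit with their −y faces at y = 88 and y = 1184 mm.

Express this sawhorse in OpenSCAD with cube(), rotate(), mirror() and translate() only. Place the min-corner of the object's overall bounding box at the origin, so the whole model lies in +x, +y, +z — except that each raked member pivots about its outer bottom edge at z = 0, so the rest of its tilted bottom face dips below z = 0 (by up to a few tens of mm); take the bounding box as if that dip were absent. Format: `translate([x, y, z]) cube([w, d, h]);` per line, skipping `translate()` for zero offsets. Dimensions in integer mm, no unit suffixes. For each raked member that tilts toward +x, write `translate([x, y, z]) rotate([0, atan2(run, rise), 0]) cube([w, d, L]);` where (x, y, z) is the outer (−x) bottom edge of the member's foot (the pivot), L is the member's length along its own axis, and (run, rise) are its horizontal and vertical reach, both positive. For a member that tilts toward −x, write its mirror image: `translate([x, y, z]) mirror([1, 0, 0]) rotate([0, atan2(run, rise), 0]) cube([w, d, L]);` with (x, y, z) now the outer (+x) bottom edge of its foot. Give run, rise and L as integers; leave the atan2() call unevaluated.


translate([240, 0, 576]) cube([66, 1325, 53]);
translate([0, 88, 0]) rotate([0, atan2(240, 576), 0]) cube([33, 53, 624]);
translate([546, 88, 0]) mirror([1, 0, 0]) rotate([0, atan2(240, 576), 0]) cube([33, 53, 624]);
translate([0, 1184, 0]) rotate([0, atan2(240, 576), 0]) cube([33, 53, 624]);
translate([546, 1184, 0]) mirror([1, 0, 0]) rotate([0, atan2(240, 576), 0]) cube([33, 53, 624]);


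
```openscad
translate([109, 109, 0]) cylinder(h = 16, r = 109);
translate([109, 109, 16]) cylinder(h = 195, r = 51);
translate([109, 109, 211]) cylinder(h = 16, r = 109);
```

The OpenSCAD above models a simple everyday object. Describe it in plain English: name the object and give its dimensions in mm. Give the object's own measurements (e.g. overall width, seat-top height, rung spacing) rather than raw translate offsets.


A spool: two coaxial disc flanges of radius 109 mm and thickness 16 mm, joined by a core cylinder of radius 51 mm and height 195 mm. The lower flange rests on z = 0 and the three cylinders share a vertical axis.


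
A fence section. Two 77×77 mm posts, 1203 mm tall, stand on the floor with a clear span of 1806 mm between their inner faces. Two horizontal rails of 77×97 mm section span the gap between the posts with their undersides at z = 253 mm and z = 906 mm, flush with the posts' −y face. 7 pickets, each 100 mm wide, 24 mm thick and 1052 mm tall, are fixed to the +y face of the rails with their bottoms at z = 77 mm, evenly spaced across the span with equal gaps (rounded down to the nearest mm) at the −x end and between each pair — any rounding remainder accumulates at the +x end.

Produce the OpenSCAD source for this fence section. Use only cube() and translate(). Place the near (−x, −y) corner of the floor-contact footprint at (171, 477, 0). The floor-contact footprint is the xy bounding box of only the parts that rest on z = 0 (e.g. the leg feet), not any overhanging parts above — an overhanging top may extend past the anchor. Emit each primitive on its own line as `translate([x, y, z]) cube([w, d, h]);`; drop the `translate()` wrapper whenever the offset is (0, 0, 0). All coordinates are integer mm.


translate([171, 477, 0]) cube([77, 77, 1203]);
translate([2054, 477, 0]) cube([77, 77, 1203]);
translate([248, 477, 253]) cube([1806, 77, 97]);
translate([248, 477, 906]) cube([1806, 77, 97]);
translate([386, 554, 77]) cube([100, 24, 1052]);
translate([624, 554, 77]) cube([100, 24, 1052]);
translate([862, 554, 77]) cube([100, 24, 1052]);
translate([1100, 554, 77]) cube([100, 24, 1052]);
translate([1338, 554, 77]) cube([100, 24, 1052]);
translate([1576, 554, 77]) cube([100, 24, 1052]);
translate([1814, 554, 77]) cube([100, 24, 1052]);


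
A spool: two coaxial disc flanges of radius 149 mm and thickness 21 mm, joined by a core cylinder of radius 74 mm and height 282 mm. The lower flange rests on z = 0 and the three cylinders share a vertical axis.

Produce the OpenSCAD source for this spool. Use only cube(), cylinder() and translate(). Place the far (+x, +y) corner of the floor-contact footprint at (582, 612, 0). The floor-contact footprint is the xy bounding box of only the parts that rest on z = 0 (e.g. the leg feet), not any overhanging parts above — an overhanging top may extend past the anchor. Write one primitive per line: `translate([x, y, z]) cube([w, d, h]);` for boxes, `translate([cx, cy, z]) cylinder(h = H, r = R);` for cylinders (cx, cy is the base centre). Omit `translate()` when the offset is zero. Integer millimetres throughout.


translate([433, 463, 0]) cylinder(h = 21, r = 149);
translate([433, 463, 21]) cylinder(h = 282, r = 74);
translate([433, 463, 303]) cylinder(h = 21, r = 149);


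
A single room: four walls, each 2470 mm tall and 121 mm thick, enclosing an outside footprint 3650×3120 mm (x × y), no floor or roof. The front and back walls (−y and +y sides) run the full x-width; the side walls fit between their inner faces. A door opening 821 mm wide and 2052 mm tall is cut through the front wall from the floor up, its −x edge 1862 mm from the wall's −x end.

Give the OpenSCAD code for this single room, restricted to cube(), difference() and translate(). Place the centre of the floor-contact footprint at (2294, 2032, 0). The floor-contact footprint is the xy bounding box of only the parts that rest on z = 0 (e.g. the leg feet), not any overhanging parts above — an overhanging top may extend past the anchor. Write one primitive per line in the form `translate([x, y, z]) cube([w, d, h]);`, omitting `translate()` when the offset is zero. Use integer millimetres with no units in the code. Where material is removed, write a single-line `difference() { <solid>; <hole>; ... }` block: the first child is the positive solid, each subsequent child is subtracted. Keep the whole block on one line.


difference() { translate([469, 472, 0]) cube([3650, 121, 2470]); translate([2331, 472, 0]) cube([821, 121, 2052]); }
translate([469, 3471, 0]) cube([3650, 121, 2470]);
translate([469, 593, 0]) cube([121, 2878, 2470]);
translate([3998, 593, 0]) cube([121, 2878, 2470]);


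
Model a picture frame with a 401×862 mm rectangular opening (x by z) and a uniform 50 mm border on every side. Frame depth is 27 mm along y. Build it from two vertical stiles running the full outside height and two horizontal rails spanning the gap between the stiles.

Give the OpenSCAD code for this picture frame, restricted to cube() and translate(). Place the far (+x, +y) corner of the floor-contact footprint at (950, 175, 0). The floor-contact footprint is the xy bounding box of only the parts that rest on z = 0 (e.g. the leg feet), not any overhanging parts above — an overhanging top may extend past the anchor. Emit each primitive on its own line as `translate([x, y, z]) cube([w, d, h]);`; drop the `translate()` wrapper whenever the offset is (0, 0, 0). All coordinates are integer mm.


translate([449, 148, 0]) cube([50, 27, 962]);
translate([900, 148, 0]) cube([50, 27, 962]);
translate([499, 148, 0]) cube([401, 27, 50]);
translate([499, 148, 912]) cube([401, 27, 50]);


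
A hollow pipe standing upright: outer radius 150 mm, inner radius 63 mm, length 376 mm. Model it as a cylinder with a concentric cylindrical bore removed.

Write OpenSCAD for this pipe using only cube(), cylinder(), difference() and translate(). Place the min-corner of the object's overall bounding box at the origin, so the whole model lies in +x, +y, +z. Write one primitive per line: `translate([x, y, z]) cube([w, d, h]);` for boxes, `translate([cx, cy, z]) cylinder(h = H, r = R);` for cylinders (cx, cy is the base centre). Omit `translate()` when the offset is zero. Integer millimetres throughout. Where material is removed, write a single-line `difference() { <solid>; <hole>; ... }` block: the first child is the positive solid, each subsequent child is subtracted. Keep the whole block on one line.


difference() { translate([150, 150, 0]) cylinder(h = 376, r = 150); translate([150, 150, 0]) cylinder(h = 376, r = 63); }


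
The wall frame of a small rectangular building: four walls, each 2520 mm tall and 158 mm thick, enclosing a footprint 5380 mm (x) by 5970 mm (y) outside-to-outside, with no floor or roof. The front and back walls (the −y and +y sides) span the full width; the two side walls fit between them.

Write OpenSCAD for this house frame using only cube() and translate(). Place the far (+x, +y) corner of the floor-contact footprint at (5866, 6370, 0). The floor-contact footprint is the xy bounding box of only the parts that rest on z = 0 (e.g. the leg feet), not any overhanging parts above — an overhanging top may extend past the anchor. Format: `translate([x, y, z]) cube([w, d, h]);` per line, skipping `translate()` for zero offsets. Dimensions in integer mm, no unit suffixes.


translate([486, 400, 0]) cube([5380, 158, 2520]);
translate([486, 6212, 0]) cube([5380, 158, 2520]);
translate([486, 558, 0]) cube([158, 5654, 2520]);
translate([5708, 558, 0]) cube([158, 5654, 2520]);


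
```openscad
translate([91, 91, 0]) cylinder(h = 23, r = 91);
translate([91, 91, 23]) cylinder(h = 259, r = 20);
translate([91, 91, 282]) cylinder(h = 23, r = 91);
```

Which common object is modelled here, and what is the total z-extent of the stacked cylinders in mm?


A spool. The overall height is 305 mm.

Three coaxial cylinders, large–small–large — a spool. Two 23 mm flanges and a 259 mm core give 23 + 259 + 23 = 305 mm.


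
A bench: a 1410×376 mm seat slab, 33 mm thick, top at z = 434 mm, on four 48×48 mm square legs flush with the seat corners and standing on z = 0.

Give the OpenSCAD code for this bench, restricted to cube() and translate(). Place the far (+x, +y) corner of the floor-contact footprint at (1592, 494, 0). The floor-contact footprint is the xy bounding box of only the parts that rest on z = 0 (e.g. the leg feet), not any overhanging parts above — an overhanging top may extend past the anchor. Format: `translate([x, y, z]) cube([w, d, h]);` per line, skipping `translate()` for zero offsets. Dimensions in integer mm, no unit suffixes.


translate([182, 118, 401]) cube([1410, 376, 33]);
translate([182, 118, 0]) cube([48, 48, 401]);
translate([182, 446, 0]) cube([48, 48, 401]);
translate([1544, 118, 0]) cube([48, 48, 401]);
translate([1544, 446, 0]) cube([48, 48, 401]);


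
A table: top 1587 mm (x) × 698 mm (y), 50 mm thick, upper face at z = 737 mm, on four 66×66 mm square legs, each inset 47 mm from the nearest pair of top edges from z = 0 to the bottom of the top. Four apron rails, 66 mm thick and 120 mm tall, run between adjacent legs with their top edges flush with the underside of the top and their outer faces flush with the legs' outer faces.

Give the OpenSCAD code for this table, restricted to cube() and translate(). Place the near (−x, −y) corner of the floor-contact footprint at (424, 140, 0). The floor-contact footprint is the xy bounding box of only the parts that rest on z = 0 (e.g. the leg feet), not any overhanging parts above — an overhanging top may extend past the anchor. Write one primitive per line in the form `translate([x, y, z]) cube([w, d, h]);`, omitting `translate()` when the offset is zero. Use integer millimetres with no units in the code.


translate([377, 93, 687]) cube([1587, 698, 50]);
translate([424, 140, 0]) cube([66, 66, 687]);
translate([1851, 140, 0]) cube([66, 66, 687]);
translate([424, 678, 0]) cube([66, 66, 687]);
translate([1851, 678, 0]) cube([66, 66, 687]);
translate([490, 140, 567]) cube([1361, 66, 120]);
translate([490, 678, 567]) cube([1361, 66, 120]);
translate([424, 206, 567]) cube([66, 472, 120]);
translate([1851, 206, 567]) cube([66, 472, 120]);


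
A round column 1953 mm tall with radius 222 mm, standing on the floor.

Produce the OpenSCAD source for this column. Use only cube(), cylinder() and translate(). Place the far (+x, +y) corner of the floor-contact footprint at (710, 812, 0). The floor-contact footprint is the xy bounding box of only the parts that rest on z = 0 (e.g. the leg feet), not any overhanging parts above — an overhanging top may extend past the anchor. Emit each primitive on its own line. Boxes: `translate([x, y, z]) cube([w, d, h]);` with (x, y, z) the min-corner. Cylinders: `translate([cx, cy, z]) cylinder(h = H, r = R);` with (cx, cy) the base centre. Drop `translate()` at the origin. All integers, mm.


translate([488, 590, 0]) cylinder(h = 1953, r = 222);


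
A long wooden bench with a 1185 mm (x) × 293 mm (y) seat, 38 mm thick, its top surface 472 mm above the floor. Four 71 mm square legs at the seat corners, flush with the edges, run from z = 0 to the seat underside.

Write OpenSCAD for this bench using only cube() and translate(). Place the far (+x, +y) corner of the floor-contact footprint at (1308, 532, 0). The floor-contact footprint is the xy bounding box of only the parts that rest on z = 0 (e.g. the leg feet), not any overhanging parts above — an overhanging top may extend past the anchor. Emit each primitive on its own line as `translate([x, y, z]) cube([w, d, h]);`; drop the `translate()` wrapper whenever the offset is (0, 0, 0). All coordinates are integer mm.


// leg_h = 472 − 38 = 434
translate([123, 239, 434]) cube([1185, 293, 38]);
translate([123, 239, 0]) cube([71, 71, 434]);
translate([123, 461, 0]) cube([71, 71, 434]);
translate([1237, 239, 0]) cube([71, 71, 434]);
translate([1237, 461, 0]) cube([71, 71, 434]);


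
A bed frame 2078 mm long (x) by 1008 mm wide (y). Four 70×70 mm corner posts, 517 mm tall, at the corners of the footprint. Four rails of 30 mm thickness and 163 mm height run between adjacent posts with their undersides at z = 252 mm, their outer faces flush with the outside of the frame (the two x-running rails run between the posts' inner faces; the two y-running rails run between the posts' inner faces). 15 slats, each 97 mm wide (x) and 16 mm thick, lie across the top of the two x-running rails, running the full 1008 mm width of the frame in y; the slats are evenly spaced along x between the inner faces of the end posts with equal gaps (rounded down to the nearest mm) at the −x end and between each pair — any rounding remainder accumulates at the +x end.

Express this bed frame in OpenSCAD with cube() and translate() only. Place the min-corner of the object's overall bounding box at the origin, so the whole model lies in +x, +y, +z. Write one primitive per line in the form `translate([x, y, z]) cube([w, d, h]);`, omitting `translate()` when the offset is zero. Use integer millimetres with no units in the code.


cube([70, 70, 517]);
translate([0, 938, 0]) cube([70, 70, 517]);
translate([2008, 0, 0]) cube([70, 70, 517]);
translate([2008, 938, 0]) cube([70, 70, 517]);
translate([70, 0, 252]) cube([1938, 30, 163]);
translate([70, 978, 252]) cube([1938, 30, 163]);
translate([0, 70, 252]) cube([30, 868, 163]);
translate([2048, 70, 252]) cube([30, 868, 163]);
translate([100, 0, 415]) cube([97, 1008, 16]);
translate([227, 0, 415]) cube([97, 1008, 16]);
translate([354, 0, 415]) cube([97, 1008, 16]);
translate([481, 0, 415]) cube([97, 1008, 16]);
translate([608, 0, 415]) cube([97, 1008, 16]);
translate([735, 0, 415]) cube([97, 1008, 16]);
translate([862, 0, 415]) cube([97, 1008, 16]);
translate([989, 0, 415]) cube([97, 1008, 16]);
translate([1116, 0, 415]) cube([97, 1008, 16]);
translate([1243, 0, 415]) cube([97, 1008, 16]);
translate([1370, 0, 415]) cube([97, 1008, 16]);
translate([1497, 0, 415]) cube([97, 1008, 16]);
translate([1624, 0, 415]) cube([97, 1008, 16]);
translate([1751, 0, 415]) cube([97, 1008, 16]);
translate([1878, 0, 415]) cube([97, 1008, 16]);


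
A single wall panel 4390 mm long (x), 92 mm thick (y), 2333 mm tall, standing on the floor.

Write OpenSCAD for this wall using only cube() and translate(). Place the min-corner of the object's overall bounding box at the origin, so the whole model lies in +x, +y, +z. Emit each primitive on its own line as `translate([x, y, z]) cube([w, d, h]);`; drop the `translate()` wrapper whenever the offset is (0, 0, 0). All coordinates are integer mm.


cube([4390, 92, 2333]);


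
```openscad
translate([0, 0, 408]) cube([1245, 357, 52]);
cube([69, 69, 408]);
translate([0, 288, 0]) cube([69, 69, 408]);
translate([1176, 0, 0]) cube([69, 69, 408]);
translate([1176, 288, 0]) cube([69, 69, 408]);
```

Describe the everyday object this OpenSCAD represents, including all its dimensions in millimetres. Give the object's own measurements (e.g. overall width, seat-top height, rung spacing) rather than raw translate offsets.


A bench: a 1245×357 mm seat slab, 52 mm thick, top at z = 460 mm, on four 69×69 mm square legs flush with the seat corners and standing on z = 0.


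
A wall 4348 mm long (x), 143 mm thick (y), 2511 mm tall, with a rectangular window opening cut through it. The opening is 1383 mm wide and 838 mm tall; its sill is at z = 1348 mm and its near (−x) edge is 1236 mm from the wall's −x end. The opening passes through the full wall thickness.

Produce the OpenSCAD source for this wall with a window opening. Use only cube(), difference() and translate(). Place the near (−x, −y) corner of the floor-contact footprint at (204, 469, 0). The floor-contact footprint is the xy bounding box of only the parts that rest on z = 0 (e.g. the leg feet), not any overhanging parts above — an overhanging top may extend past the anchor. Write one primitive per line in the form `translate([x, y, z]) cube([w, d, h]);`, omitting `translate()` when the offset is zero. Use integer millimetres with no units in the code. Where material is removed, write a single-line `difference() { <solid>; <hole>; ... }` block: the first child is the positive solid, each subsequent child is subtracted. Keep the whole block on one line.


difference() { translate([204, 469, 0]) cube([4348, 143, 2511]); translate([1440, 469, 1348]) cube([1383, 143, 838]); }


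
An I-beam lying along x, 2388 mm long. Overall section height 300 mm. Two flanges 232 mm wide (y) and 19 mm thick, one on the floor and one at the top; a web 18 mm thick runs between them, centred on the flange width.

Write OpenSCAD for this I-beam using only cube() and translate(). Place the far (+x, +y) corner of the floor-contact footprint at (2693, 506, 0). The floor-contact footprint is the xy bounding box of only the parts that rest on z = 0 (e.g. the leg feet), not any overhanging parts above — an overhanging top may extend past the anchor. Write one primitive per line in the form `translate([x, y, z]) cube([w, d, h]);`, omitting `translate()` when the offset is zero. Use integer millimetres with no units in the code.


translate([305, 274, 0]) cube([2388, 232, 19]);
translate([305, 381, 19]) cube([2388, 18, 262]);
translate([305, 274, 281]) cube([2388, 232, 19]);


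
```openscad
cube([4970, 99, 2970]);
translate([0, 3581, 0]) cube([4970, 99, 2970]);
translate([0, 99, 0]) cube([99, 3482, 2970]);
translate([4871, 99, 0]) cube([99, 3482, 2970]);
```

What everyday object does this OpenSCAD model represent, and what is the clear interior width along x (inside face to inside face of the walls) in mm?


A house (or room) frame. The interior width is 4772 mm.

Four 2970 mm walls enclosing a rectangle with no floor or roof — a room or house frame. Outside width is 4970 mm and wall thickness is 99 mm, so the interior width is 4970 − 2 × 99 = 4772 mm.


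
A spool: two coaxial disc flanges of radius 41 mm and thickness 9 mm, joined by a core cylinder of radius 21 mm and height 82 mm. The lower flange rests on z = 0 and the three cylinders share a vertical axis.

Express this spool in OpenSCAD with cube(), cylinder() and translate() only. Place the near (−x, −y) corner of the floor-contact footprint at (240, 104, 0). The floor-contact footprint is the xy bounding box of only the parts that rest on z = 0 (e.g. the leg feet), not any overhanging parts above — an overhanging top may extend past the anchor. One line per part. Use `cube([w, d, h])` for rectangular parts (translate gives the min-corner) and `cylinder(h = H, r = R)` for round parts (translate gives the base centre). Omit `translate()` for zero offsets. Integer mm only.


translate([281, 145, 0]) cylinder(h = 9, r = 41);
translate([281, 145, 9]) cylinder(h = 82, r = 21);
translate([281, 145, 91]) cylinder(h = 9, r = 41);


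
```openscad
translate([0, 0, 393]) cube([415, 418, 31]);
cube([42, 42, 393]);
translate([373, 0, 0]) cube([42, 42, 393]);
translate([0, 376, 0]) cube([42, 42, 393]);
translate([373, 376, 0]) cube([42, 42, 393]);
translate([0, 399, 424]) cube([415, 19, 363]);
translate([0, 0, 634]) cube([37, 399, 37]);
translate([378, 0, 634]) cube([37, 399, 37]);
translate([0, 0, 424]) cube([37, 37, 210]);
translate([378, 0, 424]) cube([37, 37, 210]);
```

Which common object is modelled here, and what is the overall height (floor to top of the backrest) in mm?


A chair. The overall height is 787 mm.

A slab on four corner posts with a tall panel at the back — a chair. The seat slab sits at z = 393 with thickness 31, and the 363 mm backrest starts at the seat top, so the overall height is 393 + 31 + 363 = 787 mm.


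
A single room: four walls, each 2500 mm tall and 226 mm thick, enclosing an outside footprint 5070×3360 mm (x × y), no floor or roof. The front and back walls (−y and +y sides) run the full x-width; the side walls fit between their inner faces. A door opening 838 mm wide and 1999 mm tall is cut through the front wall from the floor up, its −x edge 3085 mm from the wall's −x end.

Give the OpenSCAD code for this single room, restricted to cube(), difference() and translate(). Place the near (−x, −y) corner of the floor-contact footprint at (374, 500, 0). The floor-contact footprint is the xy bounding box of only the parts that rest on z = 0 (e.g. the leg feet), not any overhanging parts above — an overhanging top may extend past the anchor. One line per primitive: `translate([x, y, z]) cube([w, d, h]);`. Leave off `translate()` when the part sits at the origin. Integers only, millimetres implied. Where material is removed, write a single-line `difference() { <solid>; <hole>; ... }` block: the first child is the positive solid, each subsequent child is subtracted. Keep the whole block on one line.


difference() { translate([374, 500, 0]) cube([5070, 226, 2500]); translate([3459, 500, 0]) cube([838, 226, 1999]); }
translate([374, 3634, 0]) cube([5070, 226, 2500]);
translate([374, 726, 0]) cube([226, 2908, 2500]);
translate([5218, 726, 0]) cube([226, 2908, 2500]);


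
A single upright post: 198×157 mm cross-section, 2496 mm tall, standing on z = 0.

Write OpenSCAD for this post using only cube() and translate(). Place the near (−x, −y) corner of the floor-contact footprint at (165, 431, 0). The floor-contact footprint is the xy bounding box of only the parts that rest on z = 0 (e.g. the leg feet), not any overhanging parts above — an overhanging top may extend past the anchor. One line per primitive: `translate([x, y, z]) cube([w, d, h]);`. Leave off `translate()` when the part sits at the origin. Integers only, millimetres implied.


translate([165, 431, 0]) cube([198, 157, 2496]);


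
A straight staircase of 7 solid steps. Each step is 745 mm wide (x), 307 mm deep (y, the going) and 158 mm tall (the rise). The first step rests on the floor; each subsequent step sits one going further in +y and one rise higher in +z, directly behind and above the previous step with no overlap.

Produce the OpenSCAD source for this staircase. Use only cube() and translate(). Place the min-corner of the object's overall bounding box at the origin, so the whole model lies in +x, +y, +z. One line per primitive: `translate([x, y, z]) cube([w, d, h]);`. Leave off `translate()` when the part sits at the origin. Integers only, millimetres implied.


cube([745, 307, 158]);
translate([0, 307, 158]) cube([745, 307, 158]);
translate([0, 614, 316]) cube([745, 307, 158]);
translate([0, 921, 474]) cube([745, 307, 158]);
translate([0, 1228, 632]) cube([745, 307, 158]);
translate([0, 1535, 790]) cube([745, 307, 158]);
translate([0, 1842, 948]) cube([745, 307, 158]);


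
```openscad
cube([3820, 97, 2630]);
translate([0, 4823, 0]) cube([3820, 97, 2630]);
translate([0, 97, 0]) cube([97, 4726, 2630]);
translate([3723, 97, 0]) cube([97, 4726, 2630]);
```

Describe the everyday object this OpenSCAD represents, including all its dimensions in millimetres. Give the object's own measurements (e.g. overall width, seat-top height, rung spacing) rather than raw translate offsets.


The wall frame of a small rectangular building: four walls, each 2630 mm tall and 97 mm thick, enclosing a footprint 3820 mm (x) by 4920 mm (y) outside-to-outside, with no floor or roof. The front and back walls (the −y and +y sides) span the full width; the two side walls fit between them.


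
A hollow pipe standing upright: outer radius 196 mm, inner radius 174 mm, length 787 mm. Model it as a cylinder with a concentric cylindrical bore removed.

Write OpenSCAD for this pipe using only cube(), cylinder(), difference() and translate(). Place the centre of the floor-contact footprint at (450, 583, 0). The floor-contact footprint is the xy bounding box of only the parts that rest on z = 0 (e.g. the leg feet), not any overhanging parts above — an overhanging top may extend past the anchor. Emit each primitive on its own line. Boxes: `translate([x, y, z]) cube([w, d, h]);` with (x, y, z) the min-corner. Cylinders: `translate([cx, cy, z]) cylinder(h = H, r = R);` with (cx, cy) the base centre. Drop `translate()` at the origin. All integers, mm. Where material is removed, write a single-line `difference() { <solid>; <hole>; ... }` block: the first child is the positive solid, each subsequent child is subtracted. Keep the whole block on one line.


difference() { translate([450, 583, 0]) cylinder(h = 787, r = 196); translate([450, 583, 0]) cylinder(h = 787, r = 174); }
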